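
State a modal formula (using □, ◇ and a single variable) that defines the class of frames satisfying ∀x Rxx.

□r → r

The condition is reflexivity. The T schema □r → r defines it.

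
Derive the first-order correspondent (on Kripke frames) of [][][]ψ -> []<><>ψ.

forall x forall z (xRz -> exists w (x R^3 w & z R^2 w))

This is a Sahlqvist (Geach-type) schema ◇^0□^3ψ → □^1◇^2ψ.
Minimal-valuation argument: fix x; take any y with xR^0y and any z with xR^1z. Set V(ψ) to the set of worlds R-reachable from y in exactly 3 steps. Then □^3ψ holds at y, so the antecedent holds at x; validity forces ◇^2ψ at z, giving a w with zR^2w and yR^3w.
First-order correspondent: forall x forall z (xRz -> exists w (x R^3 w & z R^2 w)).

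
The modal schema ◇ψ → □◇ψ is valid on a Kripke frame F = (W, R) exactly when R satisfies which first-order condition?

This is the 5 axiom.
Its frame correspondent is the Euclidean property — ∀x ∀y ∀z (Rxy ∧ Rxz → Ryz).

the Euclidean property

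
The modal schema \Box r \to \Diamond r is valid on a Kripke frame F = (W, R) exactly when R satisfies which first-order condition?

This schema is the D axiom.
Its frame correspondent is seriality — \forall x \exists y Rxy.

seriality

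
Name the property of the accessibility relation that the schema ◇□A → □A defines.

Replacing A by ¬A and contraposing gives the equivalent schema ◇A → □◇A.
Suppose ◇A→□◇A is valid. Take Rxy, Rxz and set V(A)={y}. Then ◇A at x, so □◇A at x, so ◇A at z, so some w with Rzw has A; w=y, i.e. Rzy. By symmetry of the argument, Ryz.
The converse is a direct semantic check.
Frame condition: ∀x ∀y ∀z (Rxy ∧ Rxz → Ryz).

the Euclidean property: ∀x ∀y ∀z (Rxy ∧ Rxz → Ryz)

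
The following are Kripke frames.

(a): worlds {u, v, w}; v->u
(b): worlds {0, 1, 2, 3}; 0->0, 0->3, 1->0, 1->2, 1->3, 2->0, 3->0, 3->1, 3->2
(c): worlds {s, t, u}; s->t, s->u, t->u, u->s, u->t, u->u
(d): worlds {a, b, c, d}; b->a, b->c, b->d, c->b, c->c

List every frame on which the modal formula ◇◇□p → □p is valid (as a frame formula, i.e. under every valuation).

The schema corresponds to a generalized confluence (Geach) condition: ∀x ∀y ∀z ((xR²y ∧ xRz) → ∃w (yRw ∧ z = w)).
(a): holds.
(b): fails — 0R²2, 0R3 but no w with 2Rw and 3=w.
(c): fails — sR²t, sRt but no w with tRw and t=w.
(d): fails — bR²c, bRa but no w with cRw and a=w.

(a)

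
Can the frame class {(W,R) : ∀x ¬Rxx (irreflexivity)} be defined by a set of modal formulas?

Modal frame validity is preserved under surjective bounded morphisms.
The 2-cycle (worlds a,b with a→b→a) is irreflexive, and the map sending every world to a single reflexive point • is a surjective bounded morphism (forth: every edge maps to (•,•); back: every world has a successor). So any modal formula valid on the 2-cycle is also valid on the reflexive point, which is not irreflexive.
Hence irreflexivity is not modally definable.

Not definable by any modal formula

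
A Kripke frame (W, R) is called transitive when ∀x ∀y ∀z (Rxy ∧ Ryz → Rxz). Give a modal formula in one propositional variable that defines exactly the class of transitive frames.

□p → □□p

This is transitivity; the standard corresponding axiom is 4: □p → □□p.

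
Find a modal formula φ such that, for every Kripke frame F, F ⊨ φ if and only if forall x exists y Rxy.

The condition is seriality. The D schema □p → ◇p defines it.

□p → ◇p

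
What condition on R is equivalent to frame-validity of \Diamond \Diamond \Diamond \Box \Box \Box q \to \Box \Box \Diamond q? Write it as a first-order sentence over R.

This is a Sahlqvist (Geach-type) schema ◇^3□^3q → □^2◇^1q.
Minimal-valuation argument: fix x; take any y with xR^3y and any z with xR^2z. Set V(q) to the set of worlds R-reachable from y in exactly 3 steps. Then □^3q holds at y, so the antecedent holds at x; validity forces ◇^1q at z, giving a w with zR^1w and yR^3w.
First-order correspondent: \forall x \forall y \forall z ((x R^3 y \wedge x R^2 z) \to \exists w (y R^3 w \wedge zRw)).

\forall x \forall y \forall z ((x R^3 y \wedge x R^2 z) \to \exists w (y R^3 w \wedge zRw))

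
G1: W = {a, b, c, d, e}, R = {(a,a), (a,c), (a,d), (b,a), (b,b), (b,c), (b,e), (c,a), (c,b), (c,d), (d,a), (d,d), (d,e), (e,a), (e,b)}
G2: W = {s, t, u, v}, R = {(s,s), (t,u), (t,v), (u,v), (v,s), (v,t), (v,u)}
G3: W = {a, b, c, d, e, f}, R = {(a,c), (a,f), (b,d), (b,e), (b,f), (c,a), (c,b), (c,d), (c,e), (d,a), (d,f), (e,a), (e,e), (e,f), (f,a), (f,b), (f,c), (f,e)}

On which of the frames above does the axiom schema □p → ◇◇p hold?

Frame correspondent (Sahlqvist): ∀x ∃w (xRw ∧ xR²w) — i.e. a generalized confluence (Geach) condition.
G1: condition met.
G2: fails — at u but no w with uRw and uR²w.
G3: condition met.

G1, G3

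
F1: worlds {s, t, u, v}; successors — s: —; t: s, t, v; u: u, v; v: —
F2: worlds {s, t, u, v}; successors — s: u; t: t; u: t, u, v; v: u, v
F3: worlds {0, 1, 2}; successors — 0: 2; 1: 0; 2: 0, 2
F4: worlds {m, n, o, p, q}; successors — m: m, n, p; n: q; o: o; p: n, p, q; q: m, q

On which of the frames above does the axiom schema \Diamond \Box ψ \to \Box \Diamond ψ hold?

This is the axiom for convergence; its first-order frame correspondent is \forall x \forall y \forall z (Rxy \wedge Rxz \to \exists w (Ryw \wedge Rzw)).
F1: fails — Rtv and Rtv but v and v have no common successor.
F2: fails — Ruv and Rut but v and t have no common successor.
F3: satisfies the condition.
F4: fails — Rmm and Rmn but m and n have no common successor.

F3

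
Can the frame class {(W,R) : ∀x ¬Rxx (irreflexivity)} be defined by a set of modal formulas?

Not definable by any modal formula

Modal frame validity is preserved under surjective bounded morphisms.
The 4-cycle (worlds a,b,c,d with a→b→c→d→a) is irreflexive, and the map sending every world to a single reflexive point • is a surjective bounded morphism (forth: every edge maps to (•,•); back: every world has a successor). So any modal formula valid on the 4-cycle is also valid on the reflexive point, which is not irreflexive.
Hence irreflexivity is not modally definable.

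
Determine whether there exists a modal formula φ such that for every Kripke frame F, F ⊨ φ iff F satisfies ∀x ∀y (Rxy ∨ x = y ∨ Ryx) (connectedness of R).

No — not modally definable

If a class were modally definable it would be closed under disjoint unions (Goldblatt–Thomason).
Take 3 disjoint single-world reflexive frames: each is trivially connected, but their disjoint union has 3 worlds with no edge between distinct components, so it is not connected.
So no modal formula (or set of formulas) defines exactly the connected frames.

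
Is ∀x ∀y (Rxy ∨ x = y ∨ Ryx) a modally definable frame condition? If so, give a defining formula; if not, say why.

Any modally definable frame class is closed under disjoint unions.
Take 4 disjoint single-world reflexive frames: each is trivially connected, but their disjoint union has 4 worlds with no edge between distinct components, so it is not connected.
So no modal formula (or set of formulas) defines exactly the connected frames.

No — not modally definable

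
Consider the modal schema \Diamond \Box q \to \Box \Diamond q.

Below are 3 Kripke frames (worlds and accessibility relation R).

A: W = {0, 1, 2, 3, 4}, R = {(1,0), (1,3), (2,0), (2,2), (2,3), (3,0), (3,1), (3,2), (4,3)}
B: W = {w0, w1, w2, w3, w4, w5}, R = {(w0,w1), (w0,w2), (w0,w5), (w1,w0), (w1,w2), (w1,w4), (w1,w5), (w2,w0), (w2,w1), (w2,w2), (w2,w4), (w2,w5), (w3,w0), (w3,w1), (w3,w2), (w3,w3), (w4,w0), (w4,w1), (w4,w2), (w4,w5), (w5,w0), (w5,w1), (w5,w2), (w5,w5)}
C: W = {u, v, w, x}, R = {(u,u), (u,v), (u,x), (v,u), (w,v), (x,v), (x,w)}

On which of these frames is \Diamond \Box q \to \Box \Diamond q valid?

Frame correspondent (Sahlqvist): \forall x \forall y \forall z (Rxy \wedge Rxz \to \exists w (Ryw \wedge Rzw)) — i.e. convergence.
A: fails — R10 and R10 but 0 and 0 have no common successor.
B: satisfies the condition.
C: fails — Ruv and Rux but v and x have no common successor.
Valid on: B.

B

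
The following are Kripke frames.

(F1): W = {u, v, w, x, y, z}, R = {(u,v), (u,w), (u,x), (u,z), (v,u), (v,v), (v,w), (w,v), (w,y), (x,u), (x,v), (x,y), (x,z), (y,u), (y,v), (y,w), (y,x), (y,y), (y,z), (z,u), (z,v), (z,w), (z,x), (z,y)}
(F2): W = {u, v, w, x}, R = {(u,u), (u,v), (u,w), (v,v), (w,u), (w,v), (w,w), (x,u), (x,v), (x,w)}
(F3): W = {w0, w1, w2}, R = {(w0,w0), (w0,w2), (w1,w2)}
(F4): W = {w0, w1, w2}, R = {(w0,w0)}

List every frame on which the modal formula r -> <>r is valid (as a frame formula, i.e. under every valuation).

none

This is the axiom for reflexivity; its first-order frame correspondent is forall x Rxx.
(F1): fails — world u does not see itself.
(F2): fails — world x does not see itself.
(F3): fails — world w1 does not see itself.
(F4): fails — world w1 does not see itself.
Valid on no frame.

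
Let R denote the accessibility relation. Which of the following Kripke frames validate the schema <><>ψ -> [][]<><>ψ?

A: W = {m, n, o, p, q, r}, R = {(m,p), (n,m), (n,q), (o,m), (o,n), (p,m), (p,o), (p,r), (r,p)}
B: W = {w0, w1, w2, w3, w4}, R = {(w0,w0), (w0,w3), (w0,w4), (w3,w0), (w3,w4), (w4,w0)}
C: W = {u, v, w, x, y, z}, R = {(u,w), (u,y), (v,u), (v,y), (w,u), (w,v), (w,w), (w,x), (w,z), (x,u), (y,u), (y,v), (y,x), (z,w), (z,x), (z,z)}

This is the axiom for a generalized confluence (Geach) condition; its first-order frame correspondent is forall x forall y forall z ((x R^2 y & x R^2 z) -> exists w (y = w & z R^2 w)).
A: fails — mR²o, mR²o but no w with o=w and oR²w.
B: holds.
C: fails — uR²u, uR²x but no t with u=t and xR²t.

B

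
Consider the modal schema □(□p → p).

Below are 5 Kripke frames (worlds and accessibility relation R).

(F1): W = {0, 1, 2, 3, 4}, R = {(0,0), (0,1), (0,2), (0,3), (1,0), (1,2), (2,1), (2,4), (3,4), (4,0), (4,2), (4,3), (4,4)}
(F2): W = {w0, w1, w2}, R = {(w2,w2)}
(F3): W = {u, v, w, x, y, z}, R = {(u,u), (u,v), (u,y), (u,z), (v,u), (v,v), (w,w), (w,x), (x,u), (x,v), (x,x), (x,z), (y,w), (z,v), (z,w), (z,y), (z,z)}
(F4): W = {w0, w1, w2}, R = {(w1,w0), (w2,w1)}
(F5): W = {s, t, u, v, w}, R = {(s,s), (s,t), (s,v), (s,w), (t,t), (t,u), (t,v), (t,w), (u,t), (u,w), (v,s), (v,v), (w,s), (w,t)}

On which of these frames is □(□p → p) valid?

Frame correspondent (Sahlqvist): ∀x ∀y (Rxy → Ryy) — i.e. shift-reflexivity.
(F1): fails — R02 but not R22.
(F2): holds.
(F3): fails — Rzy but not Ryy.
(F4): fails — Rw1w0 but not Rw0w0.
(F5): fails — Ruw but not Rww.
Valid on: (F2).

(F2)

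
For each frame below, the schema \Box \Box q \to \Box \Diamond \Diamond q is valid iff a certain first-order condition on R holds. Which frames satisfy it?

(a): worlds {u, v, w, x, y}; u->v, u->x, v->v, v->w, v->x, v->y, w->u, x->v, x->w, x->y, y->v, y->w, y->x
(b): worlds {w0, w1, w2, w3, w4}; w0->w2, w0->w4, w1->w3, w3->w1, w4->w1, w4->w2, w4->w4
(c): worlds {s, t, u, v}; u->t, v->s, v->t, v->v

(a)

This is the axiom for a generalized confluence (Geach) condition; its first-order frame correspondent is \forall x \forall z (xRz \to \exists w (x R^2 w \wedge z R^2 w)).
(a): condition met.
(b): fails — w0Rw2 but no w with w0R²w and w2R²w.
(c): fails — uRt but no w with uR²w and tR²w.
Valid on: (a).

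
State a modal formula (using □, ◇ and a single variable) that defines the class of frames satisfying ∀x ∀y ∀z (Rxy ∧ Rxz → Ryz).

◇q → □◇q

A defining formula is ◇q → □◇q (the 5 axiom).
Suppose ◇q→□◇q is valid. Take Rxy, Rxz and set V(q)={y}. Then ◇q at x, so □◇q at x, so ◇q at z, so some w with Rzw has q; w=y, i.e. Rzy. By symmetry of the argument, Ryz.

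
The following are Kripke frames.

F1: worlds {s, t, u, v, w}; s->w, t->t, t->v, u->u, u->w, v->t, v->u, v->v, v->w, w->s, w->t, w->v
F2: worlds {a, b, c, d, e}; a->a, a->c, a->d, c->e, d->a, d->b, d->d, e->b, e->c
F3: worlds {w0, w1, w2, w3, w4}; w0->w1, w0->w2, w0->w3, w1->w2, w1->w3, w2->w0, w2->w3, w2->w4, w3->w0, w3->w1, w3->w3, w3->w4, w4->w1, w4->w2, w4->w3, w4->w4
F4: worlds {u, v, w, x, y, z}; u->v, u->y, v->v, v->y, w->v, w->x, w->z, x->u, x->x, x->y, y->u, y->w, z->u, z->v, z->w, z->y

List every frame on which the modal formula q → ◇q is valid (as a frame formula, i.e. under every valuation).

none

The schema corresponds to reflexivity: ∀x Rxx.
F1: fails — world s does not see itself.
F2: fails — world b does not see itself.
F3: fails — world w0 does not see itself.
F4: fails — world u does not see itself.
Valid on no frame.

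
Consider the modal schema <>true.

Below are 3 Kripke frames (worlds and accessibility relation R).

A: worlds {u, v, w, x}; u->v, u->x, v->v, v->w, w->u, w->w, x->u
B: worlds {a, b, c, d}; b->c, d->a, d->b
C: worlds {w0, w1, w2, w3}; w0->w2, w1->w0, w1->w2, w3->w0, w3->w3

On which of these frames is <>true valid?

Frame correspondent (Sahlqvist): forall x exists y Rxy — i.e. seriality.
A: holds.
B: fails — world a has no successor.
C: fails — world w2 has no successor.
Valid on: A.

A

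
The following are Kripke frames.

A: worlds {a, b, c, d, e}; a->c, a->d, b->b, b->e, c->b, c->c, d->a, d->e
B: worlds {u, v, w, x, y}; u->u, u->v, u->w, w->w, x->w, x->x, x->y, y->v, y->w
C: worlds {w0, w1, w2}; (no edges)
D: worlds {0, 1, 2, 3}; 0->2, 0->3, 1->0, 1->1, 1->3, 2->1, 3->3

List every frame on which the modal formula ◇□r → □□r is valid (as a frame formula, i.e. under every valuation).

Frame correspondent (Sahlqvist): ∀x ∀y ∀z ((xRy ∧ xR²z) → ∃w (yRw ∧ z = w)) — i.e. a generalized confluence (Geach) condition.
A: fails — aRc, aR²a but no w with cRw and a=w.
B: fails — uRv, uR²u but no t with vRt and u=t.
C: ✓.
D: fails — 0R2, 0R²3 but no w with 2Rw and 3=w.

C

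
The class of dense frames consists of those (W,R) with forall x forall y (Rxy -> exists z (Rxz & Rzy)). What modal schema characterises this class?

□□r → □r

The condition is density. The C4 schema □□r → □r defines it.
Suppose □□r→□r is valid. Take Rxy and set V(r)={w : xR²w}. Then □□r at x, so □r at x, so r at y, i.e. ∃z(Rxz∧Rzy).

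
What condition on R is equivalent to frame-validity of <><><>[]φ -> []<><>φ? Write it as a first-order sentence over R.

forall x forall y forall z ((x R^3 y & xRz) -> exists w (yRw & z R^2 w))

This is a Sahlqvist (Geach-type) schema ◇^3□^1φ → □^1◇^2φ.
First-order correspondent: forall x forall y forall z ((x R^3 y & xRz) -> exists w (yRw & z R^2 w)).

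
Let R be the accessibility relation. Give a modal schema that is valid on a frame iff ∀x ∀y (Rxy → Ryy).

A defining formula is □(□s → s) (the T□ axiom).
Suppose □(□s→s) is valid. Take Rxy and set V(s)={w : Ryw}. Then at y, □s holds; since □(□s→s) at x, □s→s at y, so s at y, i.e. Ryy.

□(□s → s)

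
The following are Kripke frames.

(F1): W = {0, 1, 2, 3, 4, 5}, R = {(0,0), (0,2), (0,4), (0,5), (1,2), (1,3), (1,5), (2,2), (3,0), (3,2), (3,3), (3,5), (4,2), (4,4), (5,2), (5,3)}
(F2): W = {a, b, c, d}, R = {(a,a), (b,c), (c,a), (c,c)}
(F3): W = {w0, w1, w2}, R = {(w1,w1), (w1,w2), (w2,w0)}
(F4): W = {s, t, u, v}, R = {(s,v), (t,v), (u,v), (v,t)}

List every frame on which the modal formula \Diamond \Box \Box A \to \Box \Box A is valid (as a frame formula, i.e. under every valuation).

This is the axiom for a generalized confluence (Geach) condition; its first-order frame correspondent is \forall x \forall y \forall z ((xRy \wedge x R^2 z) \to \exists w (y R^2 w \wedge z = w)).
(F1): fails — 0R2, 0R²0 but no w with 2R²w and 0=w.
(F2): fails — cRa, cR²c but no w with aR²w and c=w.
(F3): fails — w1Rw2, w1R²w0 but no w with w2R²w and w0=w.
(F4): fails — sRv, sR²t but no w with vR²w and t=w.

none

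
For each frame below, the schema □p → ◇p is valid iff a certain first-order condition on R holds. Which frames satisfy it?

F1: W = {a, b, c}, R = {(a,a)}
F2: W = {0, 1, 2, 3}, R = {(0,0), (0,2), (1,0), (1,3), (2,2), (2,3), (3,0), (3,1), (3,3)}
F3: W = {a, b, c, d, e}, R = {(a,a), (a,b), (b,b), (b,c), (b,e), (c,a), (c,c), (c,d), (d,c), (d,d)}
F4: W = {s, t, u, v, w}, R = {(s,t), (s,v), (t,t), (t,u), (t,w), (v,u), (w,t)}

F2

This is the axiom for seriality; its first-order frame correspondent is ∀x ∃y Rxy.
F1: fails — world b has no successor.
F2: holds.
F3: fails — world e has no successor.
F4: fails — world u has no successor.
Valid on: F2.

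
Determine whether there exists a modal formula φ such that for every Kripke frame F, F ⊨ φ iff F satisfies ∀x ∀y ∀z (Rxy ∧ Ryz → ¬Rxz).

Not modally definable

Modal frame validity is preserved under surjective bounded morphisms.
The 5-cycle (worlds 0,1,2,3,4 with 0→1→2→3→4→0) is intransitive. Mapping every world to a single reflexive point • is a surjective bounded morphism; the reflexive point is not intransitive (R••∧R•• but R••).
So no modal formula (or set of formulas) defines exactly the intransitive frames.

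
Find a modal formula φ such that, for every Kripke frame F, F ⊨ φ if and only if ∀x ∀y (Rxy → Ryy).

A defining formula is □(□ψ → ψ) (the T□ axiom).
Suppose □(□ψ→ψ) is valid. Take Rxy and set V(ψ)={w : Ryw}. Then at y, □ψ holds; since □(□ψ→ψ) at x, □ψ→ψ at y, so ψ at y, i.e. Ryy.

□(□ψ → ψ)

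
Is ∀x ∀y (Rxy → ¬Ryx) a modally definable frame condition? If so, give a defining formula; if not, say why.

Modal frame validity is preserved under surjective bounded morphisms.
The 5-cycle (worlds 0,1,2,3,4 with 0→1→2→3→4→0) is asymmetric. Mapping every world to a single reflexive point • is a surjective bounded morphism, and the reflexive point is not asymmetric (R•• but asymmetry requires ¬R••).
So no modal formula (or set of formulas) defines exactly the asymmetric frames.

No — not modally definable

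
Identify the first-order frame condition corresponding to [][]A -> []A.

This schema is the C4 axiom.
Its frame correspondent is density — forall x forall y (Rxy -> exists z (Rxz & Rzy)).

density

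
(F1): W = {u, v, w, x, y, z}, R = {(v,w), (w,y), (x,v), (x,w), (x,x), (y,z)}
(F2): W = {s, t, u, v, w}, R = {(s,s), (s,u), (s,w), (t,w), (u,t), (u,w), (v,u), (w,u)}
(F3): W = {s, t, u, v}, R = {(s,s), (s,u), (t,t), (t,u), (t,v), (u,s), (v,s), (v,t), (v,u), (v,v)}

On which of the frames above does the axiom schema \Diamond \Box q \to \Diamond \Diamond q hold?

(F2), (F3)

Frame correspondent (Sahlqvist): \forall x \forall y (xRy \to \exists w (yRw \wedge x R^2 w)) — i.e. a generalized confluence (Geach) condition.
(F1): fails — yRz but no t with zRt and yR²t.
(F2): ✓.
(F3): ✓.
Valid on: (F2), (F3).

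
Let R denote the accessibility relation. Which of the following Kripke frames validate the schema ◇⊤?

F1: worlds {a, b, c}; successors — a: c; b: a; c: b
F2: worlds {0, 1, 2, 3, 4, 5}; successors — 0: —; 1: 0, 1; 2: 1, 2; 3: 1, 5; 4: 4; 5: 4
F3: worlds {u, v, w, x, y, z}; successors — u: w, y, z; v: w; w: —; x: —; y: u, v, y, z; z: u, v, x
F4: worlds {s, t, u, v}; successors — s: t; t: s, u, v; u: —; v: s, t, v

This is the axiom for seriality; its first-order frame correspondent is ∀x ∃y Rxy.
F1: condition met.
F2: fails — world 0 has no successor.
F3: fails — world w has no successor.
F4: fails — world u has no successor.

F1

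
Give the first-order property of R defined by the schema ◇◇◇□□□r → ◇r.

∀x ∀y (xR³y → ∃w (yR³w ∧ xRw))

This is a Sahlqvist (Geach-type) schema ◇^3□^3r → □^0◇^1r.
Minimal-valuation argument: fix x; take any y with xR^3y and any z with xR^0z. Set V(r) to the set of worlds R-reachable from y in exactly 3 steps. Then □^3r holds at y, so the antecedent holds at x; validity forces ◇^1r at z, giving a w with zR^1w and yR^3w.
First-order correspondent: ∀x ∀y (xR³y → ∃w (yR³w ∧ xRw)).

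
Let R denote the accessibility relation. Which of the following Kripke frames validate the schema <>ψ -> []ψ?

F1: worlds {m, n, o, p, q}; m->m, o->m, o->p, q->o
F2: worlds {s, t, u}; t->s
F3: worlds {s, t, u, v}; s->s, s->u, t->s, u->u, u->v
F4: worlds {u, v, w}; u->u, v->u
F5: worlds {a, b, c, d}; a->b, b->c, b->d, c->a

This is the axiom for partial functionality; its first-order frame correspondent is forall x forall y forall z (Rxy & Rxz -> y = z).
F1: fails — o sees both m and p.
F2: ✓.
F3: fails — s sees both s and u.
F4: ✓.
F5: fails — b sees both c and d.
Valid on: F2, F4.

F2, F4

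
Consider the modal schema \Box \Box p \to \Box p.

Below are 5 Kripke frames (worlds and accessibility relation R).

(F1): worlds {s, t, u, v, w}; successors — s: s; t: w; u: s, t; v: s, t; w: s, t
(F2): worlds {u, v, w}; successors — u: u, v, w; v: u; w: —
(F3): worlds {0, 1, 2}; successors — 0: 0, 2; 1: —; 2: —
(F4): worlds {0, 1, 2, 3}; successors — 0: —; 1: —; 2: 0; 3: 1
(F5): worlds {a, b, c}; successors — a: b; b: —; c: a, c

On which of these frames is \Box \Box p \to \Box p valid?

(F2), (F3)

The schema corresponds to density: \forall x \forall y (Rxy \to \exists z (Rxz \wedge Rzy)).
(F1): fails — Rwt but no z with Rwz and Rzt.
(F2): condition met.
(F3): condition met.
(F4): fails — R20 but no z with R2z and Rz0.
(F5): fails — Rab but no z with Raz and Rzb.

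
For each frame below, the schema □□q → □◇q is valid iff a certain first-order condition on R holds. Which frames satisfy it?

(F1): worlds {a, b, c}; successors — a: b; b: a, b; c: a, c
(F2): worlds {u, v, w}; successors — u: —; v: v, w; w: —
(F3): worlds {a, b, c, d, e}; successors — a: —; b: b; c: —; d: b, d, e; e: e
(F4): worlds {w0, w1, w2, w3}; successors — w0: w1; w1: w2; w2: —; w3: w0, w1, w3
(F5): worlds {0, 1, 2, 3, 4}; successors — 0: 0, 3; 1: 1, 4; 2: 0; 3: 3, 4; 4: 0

(F1), (F3), (F5)

Frame correspondent (Sahlqvist): ∀x ∀z (xRz → ∃w (xR²w ∧ zRw)) — i.e. a generalized confluence (Geach) condition.
(F1): holds.
(F2): fails — vRw but no t with vR²t and wRt.
(F3): holds.
(F4): fails — w1Rw2 but no w with w1R²w and w2Rw.
(F5): holds.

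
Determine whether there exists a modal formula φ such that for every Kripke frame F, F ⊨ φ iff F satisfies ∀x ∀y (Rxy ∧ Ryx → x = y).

No

Modal frame validity is preserved under surjective bounded morphisms.
The 8-cycle (worlds w0,w1,w2,w3,w4,w5,w6,w7 with w0→w1→w2→w3→w4→w5→w6→w7→w0) is antisymmetric. Sending even-indexed worlds to • and odd-indexed worlds to ∘ is a surjective bounded morphism onto the two-world frame with •↔∘, which is not antisymmetric.
So no modal formula (or set of formulas) defines exactly the antisymmetric frames.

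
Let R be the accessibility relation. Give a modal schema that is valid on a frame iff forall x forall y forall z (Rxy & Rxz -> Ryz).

A defining formula is ◇q → □◇q (the 5 axiom).
Suppose ◇q→□◇q is valid. Take Rxy, Rxz and set V(q)={y}. Then ◇q at x, so □◇q at x, so ◇q at z, so some w with Rzw has q; w=y, i.e. Rzy. By symmetry of the argument, Ryz.

◇q → □◇q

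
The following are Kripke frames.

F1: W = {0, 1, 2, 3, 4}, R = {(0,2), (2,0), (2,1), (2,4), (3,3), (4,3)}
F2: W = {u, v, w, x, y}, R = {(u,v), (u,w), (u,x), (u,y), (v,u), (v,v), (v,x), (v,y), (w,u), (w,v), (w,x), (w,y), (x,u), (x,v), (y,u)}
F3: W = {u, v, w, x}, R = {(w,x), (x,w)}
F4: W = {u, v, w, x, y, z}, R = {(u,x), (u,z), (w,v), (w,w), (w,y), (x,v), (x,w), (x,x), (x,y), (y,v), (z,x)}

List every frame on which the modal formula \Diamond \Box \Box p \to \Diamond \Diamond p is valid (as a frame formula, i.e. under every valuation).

F2

This is the axiom for a generalized confluence (Geach) condition; its first-order frame correspondent is \forall x \forall y (xRy \to \exists w (y R^2 w \wedge x R^2 w)).
F1: fails — 0R2 but no w with 2R²w and 0R²w.
F2: condition met.
F3: fails — wRx but no t with xR²t and wR²t.
F4: fails — wRv but no t with vR²t and wR²t.
Valid on: F2.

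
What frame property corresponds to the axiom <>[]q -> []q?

the Euclidean property: forall x forall y forall z (Rxy & Rxz -> Ryz)

This is frame-equivalent to ◇q → □◇q (substitute ¬q for q and contrapose).
Suppose ◇q→□◇q is valid. Take Rxy, Rxz and set V(q)={y}. Then ◇q at x, so □◇q at x, so ◇q at z, so some w with Rzw has q; w=y, i.e. Rzy. By symmetry of the argument, Ryz.
Conversely, on a frame with the Euclidean property the schema holds at every world under every valuation.
Frame condition: forall x forall y forall z (Rxy & Rxz -> Ryz).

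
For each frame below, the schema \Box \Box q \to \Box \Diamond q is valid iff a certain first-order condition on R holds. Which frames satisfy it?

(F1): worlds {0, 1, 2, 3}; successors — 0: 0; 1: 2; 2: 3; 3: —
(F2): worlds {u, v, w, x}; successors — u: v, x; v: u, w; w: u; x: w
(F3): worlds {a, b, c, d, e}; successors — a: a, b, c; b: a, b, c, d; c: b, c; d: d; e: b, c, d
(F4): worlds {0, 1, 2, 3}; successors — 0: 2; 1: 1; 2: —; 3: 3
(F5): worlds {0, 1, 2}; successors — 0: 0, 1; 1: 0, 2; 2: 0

The schema corresponds to a generalized confluence (Geach) condition: \forall x \forall z (xRz \to \exists w (x R^2 w \wedge zRw)).
(F1): fails — 2R3 but no w with 2R²w and 3Rw.
(F2): condition met.
(F3): condition met.
(F4): fails — 0R2 but no w with 0R²w and 2Rw.
(F5): condition met.

(F2), (F3), (F5)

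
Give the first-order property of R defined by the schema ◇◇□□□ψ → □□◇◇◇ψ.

∀x ∀y ∀z ((xR²y ∧ xR²z) → ∃w (yR³w ∧ zR³w))

This is a Sahlqvist (Geach-type) schema ◇^2□^3ψ → □^2◇^3ψ.
Minimal-valuation argument: fix x; take any y with xR^2y and any z with xR^2z. Set V(ψ) to the set of worlds R-reachable from y in exactly 3 steps. Then □^3ψ holds at y, so the antecedent holds at x; validity forces ◇^3ψ at z, giving a w with zR^3w and yR^3w.
First-order correspondent: ∀x ∀y ∀z ((xR²y ∧ xR²z) → ∃w (yR³w ∧ zR³w)).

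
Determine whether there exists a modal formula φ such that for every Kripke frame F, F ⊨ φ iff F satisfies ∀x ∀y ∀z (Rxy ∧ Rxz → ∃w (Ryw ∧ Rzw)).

Yes, by ◇□p → □◇p

The condition is convergence. A defining modal formula is ◇□p → □◇p.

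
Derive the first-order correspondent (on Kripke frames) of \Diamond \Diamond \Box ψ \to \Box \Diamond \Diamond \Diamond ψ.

\forall x \forall y \forall z ((x R^2 y \wedge xRz) \to \exists w (yRw \wedge z R^3 w))

This is a Sahlqvist (Geach-type) schema ◇^2□^1ψ → □^1◇^3ψ.
First-order correspondent: \forall x \forall y \forall z ((x R^2 y \wedge xRz) \to \exists w (yRw \wedge z R^3 w)).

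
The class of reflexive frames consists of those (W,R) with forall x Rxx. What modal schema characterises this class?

This is reflexivity; the standard corresponding axiom is T: □ψ → ψ.
Suppose □ψ→ψ is valid. At any x set V(ψ)={w : Rxw}. Then □ψ holds at x, so ψ holds at x, i.e. Rxx.

□ψ → ψ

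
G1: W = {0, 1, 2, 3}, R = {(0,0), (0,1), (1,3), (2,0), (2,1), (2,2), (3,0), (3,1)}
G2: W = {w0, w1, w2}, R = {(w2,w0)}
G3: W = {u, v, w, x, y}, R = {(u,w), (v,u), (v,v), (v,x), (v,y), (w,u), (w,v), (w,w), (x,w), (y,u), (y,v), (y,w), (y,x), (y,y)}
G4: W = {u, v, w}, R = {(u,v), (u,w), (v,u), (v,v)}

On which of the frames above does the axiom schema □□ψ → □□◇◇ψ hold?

G1, G2, G3

Frame correspondent (Sahlqvist): ∀x ∀z (xR²z → ∃w (xR²w ∧ zR²w)) — i.e. a generalized confluence (Geach) condition.
G1: holds.
G2: holds.
G3: holds.
G4: fails — vR²w but no t with vR²t and wR²t.
Valid on: G1, G2, G3.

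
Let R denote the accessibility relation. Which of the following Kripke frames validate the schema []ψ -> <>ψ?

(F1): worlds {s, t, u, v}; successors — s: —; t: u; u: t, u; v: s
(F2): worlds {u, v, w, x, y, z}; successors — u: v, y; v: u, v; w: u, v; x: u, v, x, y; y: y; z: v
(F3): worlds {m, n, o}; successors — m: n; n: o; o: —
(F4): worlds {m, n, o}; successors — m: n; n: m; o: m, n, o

Frame correspondent (Sahlqvist): forall x exists y Rxy — i.e. seriality.
(F1): fails — world s has no successor.
(F2): condition met.
(F3): fails — world o has no successor.
(F4): condition met.
Valid on: (F2), (F4).

(F2), (F4)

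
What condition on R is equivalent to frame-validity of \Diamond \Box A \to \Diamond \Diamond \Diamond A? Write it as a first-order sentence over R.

This is a Sahlqvist (Geach-type) schema ◇^1□^1A → □^0◇^3A.
Minimal-valuation argument: fix x; take any y with xR^1y and any z with xR^0z. Set V(A) to the set of worlds R-reachable from y in exactly 1 step. Then □^1A holds at y, so the antecedent holds at x; validity forces ◇^3A at z, giving a w with zR^3w and yR^1w.
First-order correspondent: \forall x \forall y (xRy \to \exists w (yRw \wedge x R^3 w)).

\forall x \forall y (xRy \to \exists w (yRw \wedge x R^3 w))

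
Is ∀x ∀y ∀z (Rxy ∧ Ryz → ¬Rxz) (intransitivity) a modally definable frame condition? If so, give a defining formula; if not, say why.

No — not modally definable

Modal frame validity is preserved under surjective bounded morphisms.
The 7-cycle (worlds w0,w1,w2,w3,w4,w5,w6 with w0→w1→w2→w3→w4→w5→w6→w0) is intransitive. Mapping every world to a single reflexive point • is a surjective bounded morphism; the reflexive point is not intransitive (R••∧R•• but R••).
So the class is not modally definable.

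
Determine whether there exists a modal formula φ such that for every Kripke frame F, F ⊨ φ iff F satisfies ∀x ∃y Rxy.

Yes, by □q → ◇q

The condition is seriality. A defining modal formula is □q → ◇q.
Suppose □q→◇q is valid. At any x set V(q)=W. Then □q at x, so ◇q at x, so x has a successor.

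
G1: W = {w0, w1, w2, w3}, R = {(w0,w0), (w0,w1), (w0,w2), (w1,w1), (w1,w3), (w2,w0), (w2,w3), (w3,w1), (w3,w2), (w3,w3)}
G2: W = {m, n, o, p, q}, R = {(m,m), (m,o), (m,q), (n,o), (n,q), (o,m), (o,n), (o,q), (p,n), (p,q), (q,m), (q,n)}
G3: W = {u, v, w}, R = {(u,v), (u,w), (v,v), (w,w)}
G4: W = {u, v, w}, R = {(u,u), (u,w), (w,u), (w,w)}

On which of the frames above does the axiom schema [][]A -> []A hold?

G1, G3, G4

The schema corresponds to density: forall x forall y (Rxy -> exists z (Rxz & Rzy)).
G1: ✓.
G2: fails — Rno but no z with Rnz and Rzo.
G3: ✓.
G4: ✓.
Valid on: G1, G3, G4.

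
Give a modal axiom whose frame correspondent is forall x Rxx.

A defining formula is □s → s (the T axiom).

□s → s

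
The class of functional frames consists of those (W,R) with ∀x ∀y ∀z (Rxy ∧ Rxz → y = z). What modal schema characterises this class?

◇ψ → □ψ

A defining formula is ◇ψ → □ψ (the CD axiom).
Suppose ◇ψ→□ψ is valid. Take Rxy, Rxz and set V(ψ)={y}. Then ◇ψ at x, so □ψ at x, so ψ at z, i.e. z=y.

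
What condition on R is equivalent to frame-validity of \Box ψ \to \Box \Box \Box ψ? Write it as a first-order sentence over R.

This is a Sahlqvist (Geach-type) schema ◇^0□^1ψ → □^3◇^0ψ.
First-order correspondent: \forall x \forall z (x R^3 z \to \exists w (xRw \wedge z = w)).

\forall x \forall z (x R^3 z \to \exists w (xRw \wedge z = w))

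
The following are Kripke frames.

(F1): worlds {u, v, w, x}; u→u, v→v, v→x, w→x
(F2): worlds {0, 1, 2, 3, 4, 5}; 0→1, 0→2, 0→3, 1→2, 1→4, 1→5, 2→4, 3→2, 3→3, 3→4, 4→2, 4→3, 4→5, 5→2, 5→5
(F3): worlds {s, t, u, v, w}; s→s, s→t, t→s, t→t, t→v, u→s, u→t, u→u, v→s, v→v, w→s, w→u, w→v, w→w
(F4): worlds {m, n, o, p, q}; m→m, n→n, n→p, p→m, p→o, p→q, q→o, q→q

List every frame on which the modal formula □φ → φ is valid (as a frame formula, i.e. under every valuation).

Frame correspondent (Sahlqvist): ∀x Rxx — i.e. reflexivity.
(F1): fails — world w does not see itself.
(F2): fails — world 0 does not see itself.
(F3): condition met.
(F4): fails — world o does not see itself.

(F3)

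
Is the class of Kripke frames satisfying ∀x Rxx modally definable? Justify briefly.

Yes, by □r → r

The condition is reflexivity. A defining modal formula is □r → r.
Suppose □r→r is valid. At any x set V(r)={w : Rxw}. Then □r holds at x, so r holds at x, i.e. Rxx.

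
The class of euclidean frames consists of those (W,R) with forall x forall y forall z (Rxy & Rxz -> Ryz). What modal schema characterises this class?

A defining formula is ◇p → □◇p (the 5 axiom).
Suppose ◇p→□◇p is valid. Take Rxy, Rxz and set V(p)={y}. Then ◇p at x, so □◇p at x, so ◇p at z, so some w with Rzw has p; w=y, i.e. Rzy. By symmetry of the argument, Ryz.

◇p → □◇p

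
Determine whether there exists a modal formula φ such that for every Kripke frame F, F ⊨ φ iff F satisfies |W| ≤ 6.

No — not modally definable

Any modally definable frame class is closed under disjoint unions.
Any modal formula valid on each of 7 disjoint one-world frames is valid on their disjoint union (validity is preserved under disjoint unions). Each one-world frame has |W|=1≤6, but the union has |W|=7.
Hence having at most 6 worlds is not modally definable.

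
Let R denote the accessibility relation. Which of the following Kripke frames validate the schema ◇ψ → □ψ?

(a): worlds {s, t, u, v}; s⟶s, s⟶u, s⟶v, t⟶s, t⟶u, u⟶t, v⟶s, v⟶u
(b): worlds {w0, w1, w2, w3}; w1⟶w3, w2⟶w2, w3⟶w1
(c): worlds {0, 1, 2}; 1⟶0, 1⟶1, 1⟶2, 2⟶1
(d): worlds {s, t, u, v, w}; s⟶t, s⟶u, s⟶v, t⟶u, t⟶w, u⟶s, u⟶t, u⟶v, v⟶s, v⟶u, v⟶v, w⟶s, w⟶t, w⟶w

This is the axiom for partial functionality; its first-order frame correspondent is ∀x ∀y ∀z (Rxy ∧ Rxz → y = z).
(a): fails — s sees both s and u.
(b): condition met.
(c): fails — 1 sees both 0 and 1.
(d): fails — s sees both t and u.
Valid on: (b).

(b)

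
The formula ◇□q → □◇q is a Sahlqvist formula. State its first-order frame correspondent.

convergence: ∀x ∀y ∀z (Rxy ∧ Rxz → ∃w (Ryw ∧ Rzw))

Suppose ◇□q→□◇q is valid. Take Rxy, Rxz and set V(q)={w : Ryw}. Then □q at y so ◇□q at x, so □◇q at x, so ◇q at z, giving w with Rzw and Ryw.
Conversely, any frame satisfying ∀x ∀y ∀z (Rxy ∧ Rxz → ∃w (Ryw ∧ Rzw)) validates the schema.
So the correspondent is convergence.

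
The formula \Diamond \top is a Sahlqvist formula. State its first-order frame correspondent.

Seriality

◇⊤ holds at w iff w has a successor, so frame-validity of ◇⊤ is exactly seriality. Equivalently via □p → ◇p:
Suppose □p→◇p is valid. At any x set V(p)=W. Then □p at x, so ◇p at x, so x has a successor.
Conversely, on a frame with seriality the schema holds at every world under every valuation.
Frame condition: \forall x \exists y Rxy.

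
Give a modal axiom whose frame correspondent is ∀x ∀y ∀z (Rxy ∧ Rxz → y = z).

◇ψ → □ψ

A defining formula is ◇ψ → □ψ (the CD axiom).
Suppose ◇ψ→□ψ is valid. Take Rxy, Rxz and set V(ψ)={y}. Then ◇ψ at x, so □ψ at x, so ψ at z, i.e. z=y.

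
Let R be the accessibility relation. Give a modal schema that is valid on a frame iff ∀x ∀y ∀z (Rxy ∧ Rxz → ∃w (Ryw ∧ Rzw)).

◇□p → □◇p

This is convergence; the standard corresponding axiom is .2: ◇□p → □◇p.
Suppose ◇□p→□◇p is valid. Take Rxy, Rxz and set V(p)={w : Ryw}. Then □p at y so ◇□p at x, so □◇p at x, so ◇p at z, giving w with Rzw and Ryw.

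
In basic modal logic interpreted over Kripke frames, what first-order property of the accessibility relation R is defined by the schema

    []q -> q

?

reflexivity

Suppose □q→q is valid. At any x set V(q)={w : Rxw}. Then □q holds at x, so q holds at x, i.e. Rxx.
The converse is a direct semantic check.
Frame condition: forall x Rxx.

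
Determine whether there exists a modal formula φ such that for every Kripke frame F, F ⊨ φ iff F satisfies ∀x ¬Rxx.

Not definable by any modal formula

If a class were modally definable it would be closed under surjective bounded morphisms (Goldblatt–Thomason).
The 4-cycle (worlds a,b,c,d with a→b→c→d→a) is irreflexive, and the map sending every world to a single reflexive point • is a surjective bounded morphism (forth: every edge maps to (•,•); back: every world has a successor). So any modal formula valid on the 4-cycle is also valid on the reflexive point, which is not irreflexive.
So the class is not modally definable.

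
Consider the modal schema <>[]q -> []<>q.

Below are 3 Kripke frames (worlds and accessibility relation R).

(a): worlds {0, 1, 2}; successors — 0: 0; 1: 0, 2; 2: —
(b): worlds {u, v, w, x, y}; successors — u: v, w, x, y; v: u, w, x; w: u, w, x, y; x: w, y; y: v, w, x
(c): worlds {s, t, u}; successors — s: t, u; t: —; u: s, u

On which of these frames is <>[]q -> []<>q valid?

The schema corresponds to convergence: forall x forall y forall z (Rxy & Rxz -> exists w (Ryw & Rzw)).
(a): fails — R10 and R12 but 0 and 2 have no common successor.
(b): satisfies the condition.
(c): fails — Rsu and Rst but u and t have no common successor.

(b)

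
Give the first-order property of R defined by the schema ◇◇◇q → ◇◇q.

This is a Sahlqvist (Geach-type) schema ◇^3□^0q → □^0◇^2q.
First-order correspondent: ∀x ∀y (xR³y → ∃w (y = w ∧ xR²w)).

∀x ∀y (xR³y → ∃w (y = w ∧ xR²w))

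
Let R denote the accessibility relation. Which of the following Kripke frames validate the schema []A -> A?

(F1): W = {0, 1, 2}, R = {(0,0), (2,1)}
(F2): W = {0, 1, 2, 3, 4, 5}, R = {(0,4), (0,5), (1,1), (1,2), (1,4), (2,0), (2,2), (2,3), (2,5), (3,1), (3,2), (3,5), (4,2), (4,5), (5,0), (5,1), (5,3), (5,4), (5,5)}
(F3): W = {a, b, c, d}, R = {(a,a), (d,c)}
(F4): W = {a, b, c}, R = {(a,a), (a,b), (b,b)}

The schema corresponds to reflexivity: forall x Rxx.
(F1): fails — world 1 does not see itself.
(F2): fails — world 0 does not see itself.
(F3): fails — world b does not see itself.
(F4): fails — world c does not see itself.

none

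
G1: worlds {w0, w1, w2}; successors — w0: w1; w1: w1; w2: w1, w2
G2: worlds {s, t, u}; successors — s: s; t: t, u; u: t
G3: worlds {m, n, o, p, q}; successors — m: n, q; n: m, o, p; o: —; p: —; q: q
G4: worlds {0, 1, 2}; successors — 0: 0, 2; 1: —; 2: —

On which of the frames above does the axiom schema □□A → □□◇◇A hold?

This is the axiom for a generalized confluence (Geach) condition; its first-order frame correspondent is ∀x ∀z (xR²z → ∃w (xR²w ∧ zR²w)).
G1: ✓.
G2: ✓.
G3: fails — mR²o but no w with mR²w and oR²w.
G4: fails — 0R²2 but no w with 0R²w and 2R²w.

G1, G2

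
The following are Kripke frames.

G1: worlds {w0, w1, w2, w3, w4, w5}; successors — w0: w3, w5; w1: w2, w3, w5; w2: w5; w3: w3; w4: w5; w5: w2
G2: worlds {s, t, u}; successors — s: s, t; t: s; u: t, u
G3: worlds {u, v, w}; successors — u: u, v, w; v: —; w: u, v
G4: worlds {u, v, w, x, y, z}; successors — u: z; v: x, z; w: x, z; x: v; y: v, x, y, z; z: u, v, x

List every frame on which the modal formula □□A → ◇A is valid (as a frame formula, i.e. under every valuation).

G2

This is the axiom for a generalized confluence (Geach) condition; its first-order frame correspondent is ∀x ∃w (xR²w ∧ xRw).
G1: fails — at w2 but no w with w2R²w and w2Rw.
G2: holds.
G3: fails — at v but no t with vR²t and vRt.
G4: fails — at u but no t with uR²t and uRt.
Valid on: G2.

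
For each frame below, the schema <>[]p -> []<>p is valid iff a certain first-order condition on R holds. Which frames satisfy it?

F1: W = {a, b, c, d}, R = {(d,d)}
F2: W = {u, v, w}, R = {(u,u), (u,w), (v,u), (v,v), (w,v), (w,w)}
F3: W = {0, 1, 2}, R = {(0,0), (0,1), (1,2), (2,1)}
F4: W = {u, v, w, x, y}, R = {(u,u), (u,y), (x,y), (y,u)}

Frame correspondent (Sahlqvist): forall x forall y forall z (Rxy & Rxz -> exists w (Ryw & Rzw)) — i.e. convergence.
F1: holds.
F2: holds.
F3: fails — R00 and R01 but 0 and 1 have no common successor.
F4: holds.

F1, F2, F4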